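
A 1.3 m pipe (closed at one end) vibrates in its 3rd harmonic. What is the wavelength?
λₙ = 4L/n = 1.733 m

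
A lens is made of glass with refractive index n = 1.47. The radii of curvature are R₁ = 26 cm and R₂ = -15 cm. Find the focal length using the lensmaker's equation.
1/f = (n − 1)(1/R₁ − 1/R₂) → f = 20.24 cm (converging lens)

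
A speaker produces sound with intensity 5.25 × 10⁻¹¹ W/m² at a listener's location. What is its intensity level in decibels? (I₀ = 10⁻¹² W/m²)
β = 10·log₁₀(I/I₀) = 17.2 dB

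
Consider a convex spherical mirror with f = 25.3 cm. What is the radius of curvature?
R = 2|f| = 50.6 cm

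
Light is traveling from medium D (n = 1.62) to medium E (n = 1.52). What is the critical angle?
θc = arcsin(n₂/n₁) = 69.76°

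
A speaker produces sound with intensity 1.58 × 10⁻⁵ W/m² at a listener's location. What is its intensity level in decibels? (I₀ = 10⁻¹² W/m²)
β = 10·log₁₀(I/I₀) = 71.99 dB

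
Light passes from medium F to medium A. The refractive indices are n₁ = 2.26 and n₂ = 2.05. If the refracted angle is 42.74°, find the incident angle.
sin θ₁ = (n₂/n₁)·sin θ₂ → θ₁ = 38°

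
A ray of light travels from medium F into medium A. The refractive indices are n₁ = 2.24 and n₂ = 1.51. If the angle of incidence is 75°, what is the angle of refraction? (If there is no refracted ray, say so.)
sin θ₂ = (n₁/n₂)·sin θ₁ = 1.433 > 1, so there is no refracted ray — the light undergoes total internal reflection.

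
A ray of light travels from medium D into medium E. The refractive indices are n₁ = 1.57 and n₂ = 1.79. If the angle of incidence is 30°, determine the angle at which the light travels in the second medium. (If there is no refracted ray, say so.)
sin θ₂ = (n₁/n₂)·sin θ₁ = 0.4385 → θ₂ = 26.01°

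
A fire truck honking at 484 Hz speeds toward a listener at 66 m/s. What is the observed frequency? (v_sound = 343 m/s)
f_obs = f·v/(v − v_s) = 599.3 Hz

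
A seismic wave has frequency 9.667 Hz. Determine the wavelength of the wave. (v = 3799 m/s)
λ = v/f = 393 m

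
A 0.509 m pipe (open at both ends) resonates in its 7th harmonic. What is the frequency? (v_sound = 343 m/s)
fₙ = nv/(2L) = 2359 Hz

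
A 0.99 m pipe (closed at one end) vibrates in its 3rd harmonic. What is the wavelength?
λₙ = 4L/n = 1.32 m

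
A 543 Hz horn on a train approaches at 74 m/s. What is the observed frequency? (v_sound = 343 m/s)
f_obs = f·v/(v − v_s) = 692.4 Hz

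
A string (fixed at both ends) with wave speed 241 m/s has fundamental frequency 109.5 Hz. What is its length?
L = v/(2f₁) = 1.1 m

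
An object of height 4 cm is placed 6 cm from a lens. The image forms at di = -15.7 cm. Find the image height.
hi = (-di/do) × ho = 10.47 cm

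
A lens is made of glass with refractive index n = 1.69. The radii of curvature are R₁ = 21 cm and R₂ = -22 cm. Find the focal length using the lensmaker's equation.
1/f = (n − 1)(1/R₁ − 1/R₂) → f = 15.57 cm (converging lens)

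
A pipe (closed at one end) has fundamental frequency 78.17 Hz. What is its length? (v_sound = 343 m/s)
L = v/(4f₁) = 1.097 m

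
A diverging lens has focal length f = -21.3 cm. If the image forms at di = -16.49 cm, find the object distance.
1/do = 1/f − 1/di → do = 73.02 cm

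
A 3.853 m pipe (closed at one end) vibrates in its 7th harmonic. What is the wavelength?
λₙ = 4L/n = 2.202 m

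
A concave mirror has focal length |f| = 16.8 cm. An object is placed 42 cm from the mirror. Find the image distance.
f = +16.8 cm (concave); 1/di = 1/f − 1/do → di = 28 cm (real image, in front of mirror)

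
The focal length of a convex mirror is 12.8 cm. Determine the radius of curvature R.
R = 2|f| = 25.6 cm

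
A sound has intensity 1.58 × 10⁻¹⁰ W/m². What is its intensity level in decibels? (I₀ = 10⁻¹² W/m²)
β = 10·log₁₀(I/I₀) = 21.99 dB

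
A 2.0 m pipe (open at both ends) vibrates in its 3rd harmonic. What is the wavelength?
λₙ = 2L/n = 1.333 m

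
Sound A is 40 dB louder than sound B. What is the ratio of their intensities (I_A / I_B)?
I_A/I_B = 10^(Δβ/10) = 10000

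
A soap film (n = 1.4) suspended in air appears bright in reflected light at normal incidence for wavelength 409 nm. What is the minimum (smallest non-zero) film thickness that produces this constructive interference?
2nt = (m − ½)λ with m = 1 → t = (m − ½)λ/(2n) = 73.04 nm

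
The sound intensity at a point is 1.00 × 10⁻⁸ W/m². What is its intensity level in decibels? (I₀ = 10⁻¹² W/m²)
β = 10·log₁₀(I/I₀) = 40 dB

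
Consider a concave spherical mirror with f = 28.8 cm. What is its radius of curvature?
R = 2|f| = 57.6 cm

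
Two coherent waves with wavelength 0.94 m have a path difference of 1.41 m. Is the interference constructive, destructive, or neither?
destructive — path difference = 1.5λ, an odd multiple of λ/2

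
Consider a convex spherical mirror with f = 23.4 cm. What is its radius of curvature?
R = 2|f| = 46.8 cm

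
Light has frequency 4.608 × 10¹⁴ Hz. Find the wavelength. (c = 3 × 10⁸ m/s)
λ = c/f = 651 nm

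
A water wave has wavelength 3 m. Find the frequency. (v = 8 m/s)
f = v/λ = 2.667 Hz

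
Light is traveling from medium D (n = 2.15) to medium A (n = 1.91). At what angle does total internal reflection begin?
θc = arcsin(n₂/n₁) = 62.67°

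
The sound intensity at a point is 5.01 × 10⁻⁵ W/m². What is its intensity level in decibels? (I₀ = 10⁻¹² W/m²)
β = 10·log₁₀(I/I₀) = 77 dB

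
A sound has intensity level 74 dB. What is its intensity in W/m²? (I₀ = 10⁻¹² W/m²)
I = I₀·10^(β/10) = 2.51 × 10⁻⁵ W/m²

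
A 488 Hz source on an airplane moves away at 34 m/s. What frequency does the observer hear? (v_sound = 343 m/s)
f_obs = f·v/(v + v_s) = 444 Hz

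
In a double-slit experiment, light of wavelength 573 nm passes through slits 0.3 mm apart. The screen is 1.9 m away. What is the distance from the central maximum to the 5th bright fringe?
y = mλL/d = 18.15 mm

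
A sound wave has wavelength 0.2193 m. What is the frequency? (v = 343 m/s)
f = v/λ = 1564 Hz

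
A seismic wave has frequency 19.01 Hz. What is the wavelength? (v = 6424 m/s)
λ = v/f = 337.9 m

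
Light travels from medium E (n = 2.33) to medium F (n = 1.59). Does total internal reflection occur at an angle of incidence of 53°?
θc = arcsin(n₂/n₁) = 43.03°; 53° > θc, so yes — total internal reflection.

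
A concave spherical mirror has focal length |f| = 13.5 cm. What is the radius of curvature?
R = 2|f| = 27 cm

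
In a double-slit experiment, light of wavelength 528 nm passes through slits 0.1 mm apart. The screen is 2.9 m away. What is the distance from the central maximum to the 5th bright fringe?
y = mλL/d = 76.56 mm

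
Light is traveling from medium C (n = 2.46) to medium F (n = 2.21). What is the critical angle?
θc = arcsin(n₂/n₁) = 63.95°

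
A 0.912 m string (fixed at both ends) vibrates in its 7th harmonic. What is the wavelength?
λₙ = 2L/n = 0.2606 m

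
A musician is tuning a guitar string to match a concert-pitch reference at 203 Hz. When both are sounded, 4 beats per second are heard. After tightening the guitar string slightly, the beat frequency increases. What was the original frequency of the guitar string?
207 Hz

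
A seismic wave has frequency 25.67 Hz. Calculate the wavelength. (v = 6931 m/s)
λ = v/f = 270 m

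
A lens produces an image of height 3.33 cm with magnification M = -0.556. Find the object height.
ho = |hi|/|M| = 5.989 cm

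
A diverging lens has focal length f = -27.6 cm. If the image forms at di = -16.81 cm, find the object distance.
1/do = 1/f − 1/di → do = 43 cm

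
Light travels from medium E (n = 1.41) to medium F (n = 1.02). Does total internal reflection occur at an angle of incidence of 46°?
θc = arcsin(n₂/n₁) = 46.34°; 46° < θc, so no — the ray refracts.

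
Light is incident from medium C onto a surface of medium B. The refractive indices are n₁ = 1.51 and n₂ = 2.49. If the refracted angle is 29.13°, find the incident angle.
sin θ₁ = (n₂/n₁)·sin θ₂ → θ₁ = 53.39°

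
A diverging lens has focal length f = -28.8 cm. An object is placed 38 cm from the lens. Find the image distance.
1/di = 1/f − 1/do → di = -16.38 cm (virtual image)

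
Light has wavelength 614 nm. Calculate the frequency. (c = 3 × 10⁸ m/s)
f = c/λ = 4.886 × 10¹⁴ Hz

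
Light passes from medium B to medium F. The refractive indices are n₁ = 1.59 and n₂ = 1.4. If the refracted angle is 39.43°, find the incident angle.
sin θ₁ = (n₂/n₁)·sin θ₂ → θ₁ = 34°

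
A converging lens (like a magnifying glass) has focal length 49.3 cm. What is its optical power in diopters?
P = 1/f = 2.028 D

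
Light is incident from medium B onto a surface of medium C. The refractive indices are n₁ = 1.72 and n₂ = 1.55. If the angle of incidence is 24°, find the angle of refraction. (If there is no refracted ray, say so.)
sin θ₂ = (n₁/n₂)·sin θ₁ = 0.4513 → θ₂ = 26.83°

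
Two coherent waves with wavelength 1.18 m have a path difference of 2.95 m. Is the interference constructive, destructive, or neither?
destructive — path difference = 2.5λ, an odd multiple of λ/2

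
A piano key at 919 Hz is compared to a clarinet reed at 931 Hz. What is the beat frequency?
12 Hz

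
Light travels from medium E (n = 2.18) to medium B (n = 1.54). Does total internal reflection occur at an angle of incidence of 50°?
θc = arcsin(n₂/n₁) = 44.94°; 50° > θc, so yes — total internal reflection.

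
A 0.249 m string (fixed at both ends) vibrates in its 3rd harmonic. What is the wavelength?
λₙ = 2L/n = 0.166 m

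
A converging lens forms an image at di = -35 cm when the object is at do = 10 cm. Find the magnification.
M = −di/do = 3.5 (upright image)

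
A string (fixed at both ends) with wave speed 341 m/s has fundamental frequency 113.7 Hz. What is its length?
L = v/(2f₁) = 1.5 m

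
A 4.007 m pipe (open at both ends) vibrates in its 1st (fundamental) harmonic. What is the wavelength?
λₙ = 2L/n = 8.014 m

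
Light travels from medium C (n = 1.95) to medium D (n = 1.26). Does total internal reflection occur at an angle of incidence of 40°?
θc = arcsin(n₂/n₁) = 40.25°; 40° < θc, so no — the ray refracts.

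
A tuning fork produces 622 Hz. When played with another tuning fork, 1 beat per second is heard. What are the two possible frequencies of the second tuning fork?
f₂ = 622 ± 1 Hz → 623 Hz or 621 Hz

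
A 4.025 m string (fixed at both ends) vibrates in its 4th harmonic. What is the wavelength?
λₙ = 2L/n = 2.013 m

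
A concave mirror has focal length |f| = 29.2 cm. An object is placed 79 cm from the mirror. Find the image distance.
f = +29.2 cm (concave); 1/di = 1/f − 1/do → di = 46.32 cm (real image, in front of mirror)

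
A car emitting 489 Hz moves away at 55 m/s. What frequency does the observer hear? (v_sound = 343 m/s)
f_obs = f·v/(v + v_s) = 421.4 Hz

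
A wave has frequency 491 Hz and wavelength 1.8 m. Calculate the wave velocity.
v = fλ = 883.8 m/s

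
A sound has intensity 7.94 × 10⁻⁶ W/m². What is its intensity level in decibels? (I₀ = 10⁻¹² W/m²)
β = 10·log₁₀(I/I₀) = 69 dB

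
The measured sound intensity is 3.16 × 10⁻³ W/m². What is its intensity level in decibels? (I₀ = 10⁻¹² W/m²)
β = 10·log₁₀(I/I₀) = 95 dB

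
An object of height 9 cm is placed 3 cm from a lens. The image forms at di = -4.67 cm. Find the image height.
hi = (-di/do) × ho = 14.01 cm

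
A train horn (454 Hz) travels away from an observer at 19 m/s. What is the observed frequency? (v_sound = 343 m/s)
f_obs = f·v/(v + v_s) = 430.2 Hz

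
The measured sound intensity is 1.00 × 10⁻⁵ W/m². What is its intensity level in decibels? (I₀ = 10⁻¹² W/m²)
β = 10·log₁₀(I/I₀) = 70 dB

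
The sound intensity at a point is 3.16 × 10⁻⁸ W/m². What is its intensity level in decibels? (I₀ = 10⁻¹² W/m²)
β = 10·log₁₀(I/I₀) = 45 dB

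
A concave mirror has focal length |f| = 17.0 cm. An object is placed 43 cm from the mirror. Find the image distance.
f = +17.0 cm (concave); 1/di = 1/f − 1/do → di = 28.12 cm (real image, in front of mirror)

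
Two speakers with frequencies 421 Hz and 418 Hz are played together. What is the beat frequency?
3 Hz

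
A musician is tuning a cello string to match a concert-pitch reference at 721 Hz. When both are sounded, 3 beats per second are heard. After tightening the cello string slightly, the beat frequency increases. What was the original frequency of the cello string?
724 Hz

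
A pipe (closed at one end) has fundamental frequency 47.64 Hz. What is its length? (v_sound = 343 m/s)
L = v/(4f₁) = 1.8 m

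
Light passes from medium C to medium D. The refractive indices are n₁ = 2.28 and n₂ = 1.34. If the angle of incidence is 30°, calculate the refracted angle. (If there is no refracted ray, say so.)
sin θ₂ = (n₁/n₂)·sin θ₁ = 0.8507 → θ₂ = 58.29°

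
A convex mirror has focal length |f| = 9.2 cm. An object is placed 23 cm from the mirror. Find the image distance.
f = −9.2 cm (convex); 1/di = 1/f − 1/do → di = -6.571 cm (virtual image, behind mirror)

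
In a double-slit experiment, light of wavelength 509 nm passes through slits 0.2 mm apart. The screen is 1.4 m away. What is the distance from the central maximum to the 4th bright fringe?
y = mλL/d = 14.25 mm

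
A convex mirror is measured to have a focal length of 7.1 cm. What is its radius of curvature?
R = 2|f| = 14.2 cm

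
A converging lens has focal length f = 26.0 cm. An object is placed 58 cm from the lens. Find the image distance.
1/di = 1/f − 1/do → di = 47.12 cm (real image)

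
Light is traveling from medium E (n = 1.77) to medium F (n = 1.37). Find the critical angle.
θc = arcsin(n₂/n₁) = 50.72°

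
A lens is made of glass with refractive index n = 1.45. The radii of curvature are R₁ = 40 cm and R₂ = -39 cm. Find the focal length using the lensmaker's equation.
1/f = (n − 1)(1/R₁ − 1/R₂) → f = 43.88 cm (converging lens)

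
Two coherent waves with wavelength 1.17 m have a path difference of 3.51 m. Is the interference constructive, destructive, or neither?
constructive — path difference = 3λ, a whole number of wavelengths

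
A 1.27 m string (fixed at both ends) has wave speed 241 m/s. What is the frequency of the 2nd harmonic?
fₙ = nv/(2L) = 189.8 Hz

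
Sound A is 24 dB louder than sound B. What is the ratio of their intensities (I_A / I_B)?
I_A/I_B = 10^(Δβ/10) = 251.2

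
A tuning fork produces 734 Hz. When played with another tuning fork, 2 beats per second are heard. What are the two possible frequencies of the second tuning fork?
f₂ = 734 ± 2 Hz → 736 Hz or 732 Hz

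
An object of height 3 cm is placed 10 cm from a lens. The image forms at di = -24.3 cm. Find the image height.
hi = (-di/do) × ho = 7.29 cm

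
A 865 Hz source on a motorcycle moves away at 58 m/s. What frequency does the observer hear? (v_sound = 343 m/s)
f_obs = f·v/(v + v_s) = 739.9 Hz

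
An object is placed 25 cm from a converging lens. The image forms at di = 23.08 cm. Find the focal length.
1/f = 1/do + 1/di → f = 12 cm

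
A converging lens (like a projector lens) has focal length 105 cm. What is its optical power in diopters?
P = 1/f = 0.9524 D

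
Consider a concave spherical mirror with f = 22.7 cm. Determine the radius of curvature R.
R = 2|f| = 45.4 cm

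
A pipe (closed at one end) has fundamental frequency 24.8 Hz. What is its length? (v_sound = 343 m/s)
L = v/(4f₁) = 3.458 m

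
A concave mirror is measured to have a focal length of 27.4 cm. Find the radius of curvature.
R = 2|f| = 54.8 cm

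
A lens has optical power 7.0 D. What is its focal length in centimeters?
f = 1/P = 14.29 cm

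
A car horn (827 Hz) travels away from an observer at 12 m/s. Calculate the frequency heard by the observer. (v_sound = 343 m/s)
f_obs = f·v/(v + v_s) = 799 Hz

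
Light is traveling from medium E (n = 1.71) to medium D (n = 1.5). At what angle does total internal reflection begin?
θc = arcsin(n₂/n₁) = 61.31°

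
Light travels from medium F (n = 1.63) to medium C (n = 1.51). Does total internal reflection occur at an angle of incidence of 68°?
θc = arcsin(n₂/n₁) = 67.88°; 68° > θc, so yes — total internal reflection.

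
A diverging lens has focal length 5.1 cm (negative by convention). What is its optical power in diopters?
P = 1/f = -19.61 D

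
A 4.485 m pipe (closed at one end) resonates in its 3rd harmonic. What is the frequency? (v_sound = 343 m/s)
fₙ = nv/(4L) = 57.36 Hz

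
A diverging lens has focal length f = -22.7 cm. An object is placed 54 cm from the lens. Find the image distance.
1/di = 1/f − 1/do → di = -15.98 cm (virtual image)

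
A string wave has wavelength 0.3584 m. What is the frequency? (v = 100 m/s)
f = v/λ = 279 Hz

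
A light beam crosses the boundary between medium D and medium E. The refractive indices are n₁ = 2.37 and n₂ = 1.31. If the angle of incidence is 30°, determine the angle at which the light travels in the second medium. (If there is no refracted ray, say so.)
sin θ₂ = (n₁/n₂)·sin θ₁ = 0.9046 → θ₂ = 64.77°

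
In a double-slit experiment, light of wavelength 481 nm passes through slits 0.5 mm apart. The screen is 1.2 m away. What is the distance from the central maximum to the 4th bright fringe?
y = mλL/d = 4.618 mm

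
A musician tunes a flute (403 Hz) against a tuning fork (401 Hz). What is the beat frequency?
2 Hz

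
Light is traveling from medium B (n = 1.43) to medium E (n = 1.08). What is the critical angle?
θc = arcsin(n₂/n₁) = 49.05°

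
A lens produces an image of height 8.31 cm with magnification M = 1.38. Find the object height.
ho = |hi|/|M| = 6.022 cm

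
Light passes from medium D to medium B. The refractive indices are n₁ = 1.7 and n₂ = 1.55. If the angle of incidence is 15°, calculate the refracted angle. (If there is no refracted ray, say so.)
sin θ₂ = (n₁/n₂)·sin θ₁ = 0.2839 → θ₂ = 16.49°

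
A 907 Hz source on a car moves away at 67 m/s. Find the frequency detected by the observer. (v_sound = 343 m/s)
f_obs = f·v/(v + v_s) = 758.8 Hz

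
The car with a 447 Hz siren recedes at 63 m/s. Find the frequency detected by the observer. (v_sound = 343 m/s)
f_obs = f·v/(v + v_s) = 377.6 Hz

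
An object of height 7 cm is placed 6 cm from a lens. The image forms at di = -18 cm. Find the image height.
hi = (-di/do) × ho = 21 cm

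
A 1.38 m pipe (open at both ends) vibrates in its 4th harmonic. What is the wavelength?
λₙ = 2L/n = 0.69 m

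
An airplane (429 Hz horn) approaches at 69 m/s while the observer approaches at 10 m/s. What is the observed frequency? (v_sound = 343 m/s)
f_obs = f·(v + v_o)/(v − v_s) = 552.7 Hz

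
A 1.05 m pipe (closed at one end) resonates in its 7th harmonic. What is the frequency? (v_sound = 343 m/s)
fₙ = nv/(4L) = 571.7 Hz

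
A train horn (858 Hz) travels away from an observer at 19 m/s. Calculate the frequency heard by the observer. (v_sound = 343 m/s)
f_obs = f·v/(v + v_s) = 813 Hz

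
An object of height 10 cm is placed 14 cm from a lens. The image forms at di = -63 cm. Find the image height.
hi = (-di/do) × ho = 45 cm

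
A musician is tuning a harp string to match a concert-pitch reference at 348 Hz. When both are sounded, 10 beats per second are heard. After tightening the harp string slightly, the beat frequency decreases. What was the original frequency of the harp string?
338 Hz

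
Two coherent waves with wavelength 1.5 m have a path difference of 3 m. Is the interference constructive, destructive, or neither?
constructive — path difference = 2λ, a whole number of wavelengths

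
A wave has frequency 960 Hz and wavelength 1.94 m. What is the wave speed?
v = fλ = 1862 m/s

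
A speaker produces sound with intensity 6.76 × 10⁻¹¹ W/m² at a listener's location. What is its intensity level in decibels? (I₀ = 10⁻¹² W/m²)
β = 10·log₁₀(I/I₀) = 18.3 dB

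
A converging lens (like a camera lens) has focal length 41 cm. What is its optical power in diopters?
P = 1/f = 2.439 D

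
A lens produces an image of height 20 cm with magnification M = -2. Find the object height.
ho = |hi|/|M| = 10 cm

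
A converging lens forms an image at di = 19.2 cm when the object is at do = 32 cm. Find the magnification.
M = −di/do = -0.6 (inverted image)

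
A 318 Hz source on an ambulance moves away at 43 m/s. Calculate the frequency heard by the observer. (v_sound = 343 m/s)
f_obs = f·v/(v + v_s) = 282.6 Hz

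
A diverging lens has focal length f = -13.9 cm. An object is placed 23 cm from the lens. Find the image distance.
1/di = 1/f − 1/do → di = -8.664 cm (virtual image)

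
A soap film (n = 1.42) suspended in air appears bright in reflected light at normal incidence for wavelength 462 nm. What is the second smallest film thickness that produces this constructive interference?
2nt = (m − ½)λ with m = 2 → t = (m − ½)λ/(2n) = 244 nm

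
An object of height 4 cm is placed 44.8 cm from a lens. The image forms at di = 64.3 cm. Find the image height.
hi = (-di/do) × ho = -5.741 cm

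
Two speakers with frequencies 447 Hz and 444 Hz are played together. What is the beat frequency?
3 Hz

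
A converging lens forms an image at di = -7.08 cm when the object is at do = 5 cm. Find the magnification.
M = −di/do = 1.416 (upright image)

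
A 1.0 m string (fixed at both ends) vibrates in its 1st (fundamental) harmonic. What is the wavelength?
λₙ = 2L/n = 2 m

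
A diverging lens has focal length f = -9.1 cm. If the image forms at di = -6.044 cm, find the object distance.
1/do = 1/f − 1/di → do = 18 cm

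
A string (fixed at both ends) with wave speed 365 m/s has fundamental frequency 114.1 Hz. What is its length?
L = v/(2f₁) = 1.599 m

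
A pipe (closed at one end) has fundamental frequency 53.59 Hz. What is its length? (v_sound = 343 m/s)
L = v/(4f₁) = 1.6 m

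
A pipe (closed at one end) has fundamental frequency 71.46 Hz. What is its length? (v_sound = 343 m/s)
L = v/(4f₁) = 1.2 m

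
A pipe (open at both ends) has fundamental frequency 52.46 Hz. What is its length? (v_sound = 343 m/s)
L = v/(2f₁) = 3.269 m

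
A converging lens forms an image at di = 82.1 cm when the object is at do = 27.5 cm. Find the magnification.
M = −di/do = -2.985 (inverted image)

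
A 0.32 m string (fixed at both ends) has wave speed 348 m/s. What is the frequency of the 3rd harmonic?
fₙ = nv/(2L) = 1631 Hz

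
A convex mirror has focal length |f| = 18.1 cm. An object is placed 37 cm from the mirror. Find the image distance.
f = −18.1 cm (convex); 1/di = 1/f − 1/do → di = -12.15 cm (virtual image, behind mirror)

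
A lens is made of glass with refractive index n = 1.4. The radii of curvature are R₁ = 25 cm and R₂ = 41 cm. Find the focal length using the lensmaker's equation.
1/f = (n − 1)(1/R₁ − 1/R₂) → f = 160.2 cm (converging lens)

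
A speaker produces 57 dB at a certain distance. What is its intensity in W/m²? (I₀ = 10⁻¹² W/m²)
I = I₀·10^(β/10) = 5.01 × 10⁻⁷ W/m²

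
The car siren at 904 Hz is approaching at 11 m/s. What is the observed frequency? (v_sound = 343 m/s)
f_obs = f·v/(v − v_s) = 934 Hz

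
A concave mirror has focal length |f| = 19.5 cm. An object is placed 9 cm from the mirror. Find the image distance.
f = +19.5 cm (concave); 1/di = 1/f − 1/do → di = -16.71 cm (virtual image, behind mirror)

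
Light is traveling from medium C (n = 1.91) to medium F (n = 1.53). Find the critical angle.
θc = arcsin(n₂/n₁) = 53.23°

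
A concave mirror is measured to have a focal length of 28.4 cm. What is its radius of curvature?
R = 2|f| = 56.8 cm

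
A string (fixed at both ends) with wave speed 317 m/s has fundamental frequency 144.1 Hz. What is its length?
L = v/(2f₁) = 1.1 m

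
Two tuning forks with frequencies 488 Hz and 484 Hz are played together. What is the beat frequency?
4 Hz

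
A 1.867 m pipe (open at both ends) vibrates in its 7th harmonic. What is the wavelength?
λₙ = 2L/n = 0.5334 m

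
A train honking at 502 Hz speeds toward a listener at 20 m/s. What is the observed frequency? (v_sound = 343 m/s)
f_obs = f·v/(v − v_s) = 533.1 Hz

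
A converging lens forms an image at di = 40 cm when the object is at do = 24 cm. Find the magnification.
M = −di/do = -1.667 (inverted image)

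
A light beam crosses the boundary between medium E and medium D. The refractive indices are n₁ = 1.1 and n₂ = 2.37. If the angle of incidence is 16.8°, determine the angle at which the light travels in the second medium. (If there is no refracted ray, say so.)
sin θ₂ = (n₁/n₂)·sin θ₁ = 0.1341 → θ₂ = 7.709°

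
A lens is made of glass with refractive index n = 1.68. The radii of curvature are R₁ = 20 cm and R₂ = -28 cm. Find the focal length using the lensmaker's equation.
1/f = (n − 1)(1/R₁ − 1/R₂) → f = 17.16 cm (converging lens)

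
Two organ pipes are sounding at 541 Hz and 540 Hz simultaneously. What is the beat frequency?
1 Hz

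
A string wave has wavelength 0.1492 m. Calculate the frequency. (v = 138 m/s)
f = v/λ = 924.9 Hz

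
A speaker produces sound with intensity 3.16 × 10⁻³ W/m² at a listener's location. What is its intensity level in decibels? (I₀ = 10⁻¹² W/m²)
β = 10·log₁₀(I/I₀) = 95 dB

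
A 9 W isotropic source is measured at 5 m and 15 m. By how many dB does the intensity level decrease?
Δβ = 20·log₁₀(r₂/r₁) = 9.542 dB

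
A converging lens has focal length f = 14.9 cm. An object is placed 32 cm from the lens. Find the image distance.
1/di = 1/f − 1/do → di = 27.88 cm (real image)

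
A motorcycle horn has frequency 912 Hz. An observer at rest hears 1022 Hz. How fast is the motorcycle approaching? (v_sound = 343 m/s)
v_s = v·(1 − f/f_obs) = 36.92 m/s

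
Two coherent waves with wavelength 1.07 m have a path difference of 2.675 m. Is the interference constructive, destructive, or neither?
destructive — path difference = 2.5λ, an odd multiple of λ/2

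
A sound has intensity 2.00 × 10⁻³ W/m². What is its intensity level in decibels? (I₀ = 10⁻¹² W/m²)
β = 10·log₁₀(I/I₀) = 93.01 dB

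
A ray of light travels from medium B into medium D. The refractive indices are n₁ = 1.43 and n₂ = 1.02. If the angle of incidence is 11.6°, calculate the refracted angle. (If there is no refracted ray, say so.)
sin θ₂ = (n₁/n₂)·sin θ₁ = 0.2819 → θ₂ = 16.37°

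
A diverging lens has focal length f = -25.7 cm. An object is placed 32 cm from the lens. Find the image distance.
1/di = 1/f − 1/do → di = -14.25 cm (virtual image)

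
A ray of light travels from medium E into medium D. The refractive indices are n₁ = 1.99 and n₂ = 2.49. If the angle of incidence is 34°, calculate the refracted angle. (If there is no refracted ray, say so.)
sin θ₂ = (n₁/n₂)·sin θ₁ = 0.4469 → θ₂ = 26.55°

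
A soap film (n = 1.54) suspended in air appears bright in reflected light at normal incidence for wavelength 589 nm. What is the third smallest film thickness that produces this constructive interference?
2nt = (m − ½)λ with m = 3 → t = (m − ½)λ/(2n) = 478.1 nm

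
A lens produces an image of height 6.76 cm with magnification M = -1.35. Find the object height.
ho = |hi|/|M| = 5.007 cm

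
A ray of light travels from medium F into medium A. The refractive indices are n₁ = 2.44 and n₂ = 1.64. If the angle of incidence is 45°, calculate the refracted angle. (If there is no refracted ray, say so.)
sin θ₂ = (n₁/n₂)·sin θ₁ = 1.052 > 1, so there is no refracted ray — the light undergoes total internal reflection.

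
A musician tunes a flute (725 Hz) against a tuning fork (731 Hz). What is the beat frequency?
6 Hz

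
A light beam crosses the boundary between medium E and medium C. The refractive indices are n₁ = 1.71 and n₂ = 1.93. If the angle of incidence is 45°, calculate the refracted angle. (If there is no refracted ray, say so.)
sin θ₂ = (n₁/n₂)·sin θ₁ = 0.6265 → θ₂ = 38.79°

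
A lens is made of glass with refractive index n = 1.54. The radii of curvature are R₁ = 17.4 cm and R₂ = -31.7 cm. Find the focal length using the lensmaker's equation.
1/f = (n − 1)(1/R₁ − 1/R₂) → f = 20.8 cm (converging lens)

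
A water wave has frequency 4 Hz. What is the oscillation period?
T = 1/f = 0.25 s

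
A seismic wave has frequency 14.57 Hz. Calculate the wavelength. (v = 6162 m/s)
λ = v/f = 422.9 m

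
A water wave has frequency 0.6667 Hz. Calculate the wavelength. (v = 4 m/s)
λ = v/f = 6 m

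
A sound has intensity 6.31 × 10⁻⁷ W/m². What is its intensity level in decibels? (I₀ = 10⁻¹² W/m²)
β = 10·log₁₀(I/I₀) = 58 dB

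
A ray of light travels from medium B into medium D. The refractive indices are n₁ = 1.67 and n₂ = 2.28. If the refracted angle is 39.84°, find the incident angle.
sin θ₁ = (n₂/n₁)·sin θ₂ → θ₁ = 61°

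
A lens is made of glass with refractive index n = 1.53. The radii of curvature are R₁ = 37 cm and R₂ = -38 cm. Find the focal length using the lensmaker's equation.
1/f = (n − 1)(1/R₁ − 1/R₂) → f = 35.37 cm (converging lens)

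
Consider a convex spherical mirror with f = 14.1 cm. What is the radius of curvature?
R = 2|f| = 28.2 cm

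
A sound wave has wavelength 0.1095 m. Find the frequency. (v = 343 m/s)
f = v/λ = 3132 Hz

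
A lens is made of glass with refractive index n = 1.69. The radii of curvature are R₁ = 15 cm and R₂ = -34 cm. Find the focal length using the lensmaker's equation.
1/f = (n − 1)(1/R₁ − 1/R₂) → f = 15.08 cm (converging lens)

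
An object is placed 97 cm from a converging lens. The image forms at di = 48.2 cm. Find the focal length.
1/f = 1/do + 1/di → f = 32.2 cm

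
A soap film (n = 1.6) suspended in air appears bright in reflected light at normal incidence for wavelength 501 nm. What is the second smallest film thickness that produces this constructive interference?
2nt = (m − ½)λ with m = 2 → t = (m − ½)λ/(2n) = 234.8 nm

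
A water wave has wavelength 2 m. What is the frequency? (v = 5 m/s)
f = v/λ = 2.5 Hz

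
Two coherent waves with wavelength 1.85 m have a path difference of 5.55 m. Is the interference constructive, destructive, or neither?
constructive — path difference = 3λ, a whole number of wavelengths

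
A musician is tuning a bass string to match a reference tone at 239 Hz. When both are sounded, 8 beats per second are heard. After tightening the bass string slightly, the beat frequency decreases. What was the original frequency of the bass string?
231 Hz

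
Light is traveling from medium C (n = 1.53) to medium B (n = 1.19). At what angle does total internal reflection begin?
θc = arcsin(n₂/n₁) = 51.06°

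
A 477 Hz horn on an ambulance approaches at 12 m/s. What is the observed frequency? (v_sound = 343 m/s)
f_obs = f·v/(v − v_s) = 494.3 Hz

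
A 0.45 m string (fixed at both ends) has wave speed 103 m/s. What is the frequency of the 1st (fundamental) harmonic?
fₙ = nv/(2L) = 114.4 Hz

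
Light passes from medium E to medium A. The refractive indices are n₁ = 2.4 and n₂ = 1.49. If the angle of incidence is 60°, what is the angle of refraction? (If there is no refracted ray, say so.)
sin θ₂ = (n₁/n₂)·sin θ₁ = 1.395 > 1, so there is no refracted ray — the light undergoes total internal reflection.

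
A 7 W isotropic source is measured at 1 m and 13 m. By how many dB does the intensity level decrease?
Δβ = 20·log₁₀(r₂/r₁) = 22.28 dB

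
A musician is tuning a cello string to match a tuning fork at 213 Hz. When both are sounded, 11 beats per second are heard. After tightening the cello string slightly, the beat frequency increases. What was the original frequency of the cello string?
224 Hz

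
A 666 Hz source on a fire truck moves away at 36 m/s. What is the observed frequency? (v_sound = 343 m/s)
f_obs = f·v/(v + v_s) = 602.7 Hz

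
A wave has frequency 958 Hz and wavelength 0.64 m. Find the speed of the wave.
v = fλ = 613.1 m/s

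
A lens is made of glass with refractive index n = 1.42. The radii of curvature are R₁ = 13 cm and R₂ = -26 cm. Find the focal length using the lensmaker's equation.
1/f = (n − 1)(1/R₁ − 1/R₂) → f = 20.63 cm (converging lens)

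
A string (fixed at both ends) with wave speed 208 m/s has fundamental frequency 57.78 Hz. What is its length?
L = v/(2f₁) = 1.8 m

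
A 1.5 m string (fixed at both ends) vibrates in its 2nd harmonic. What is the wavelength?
λₙ = 2L/n = 1.5 m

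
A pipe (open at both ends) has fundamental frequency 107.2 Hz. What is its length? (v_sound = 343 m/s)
L = v/(2f₁) = 1.6 m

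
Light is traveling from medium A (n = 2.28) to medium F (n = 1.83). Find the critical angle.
θc = arcsin(n₂/n₁) = 53.38°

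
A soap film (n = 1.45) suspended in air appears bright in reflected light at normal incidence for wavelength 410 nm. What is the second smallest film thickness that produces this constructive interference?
2nt = (m − ½)λ with m = 2 → t = (m − ½)λ/(2n) = 212.1 nm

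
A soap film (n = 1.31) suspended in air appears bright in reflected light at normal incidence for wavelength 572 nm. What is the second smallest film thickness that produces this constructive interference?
2nt = (m − ½)λ with m = 2 → t = (m − ½)λ/(2n) = 327.5 nm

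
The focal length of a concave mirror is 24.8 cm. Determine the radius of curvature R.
R = 2|f| = 49.6 cm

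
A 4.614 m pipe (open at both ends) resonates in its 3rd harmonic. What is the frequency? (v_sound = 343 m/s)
fₙ = nv/(2L) = 111.5 Hz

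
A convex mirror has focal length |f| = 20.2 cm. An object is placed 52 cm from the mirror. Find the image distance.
f = −20.2 cm (convex); 1/di = 1/f − 1/do → di = -14.55 cm (virtual image, behind mirror)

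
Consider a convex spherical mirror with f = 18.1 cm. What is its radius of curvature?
R = 2|f| = 36.2 cm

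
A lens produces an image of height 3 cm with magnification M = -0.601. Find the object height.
ho = |hi|/|M| = 4.992 cm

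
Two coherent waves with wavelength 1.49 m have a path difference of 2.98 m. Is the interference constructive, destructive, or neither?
constructive — path difference = 2λ, a whole number of wavelengths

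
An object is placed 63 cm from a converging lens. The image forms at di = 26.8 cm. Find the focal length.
1/f = 1/do + 1/di → f = 18.8 cm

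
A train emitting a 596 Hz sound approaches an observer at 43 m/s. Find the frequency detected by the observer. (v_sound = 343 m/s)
f_obs = f·v/(v − v_s) = 681.4 Hz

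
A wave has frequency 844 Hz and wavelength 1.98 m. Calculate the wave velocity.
v = fλ = 1671 m/s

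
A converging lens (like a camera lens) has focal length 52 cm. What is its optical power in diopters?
P = 1/f = 1.923 D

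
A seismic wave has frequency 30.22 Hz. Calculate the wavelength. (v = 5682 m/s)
λ = v/f = 188 m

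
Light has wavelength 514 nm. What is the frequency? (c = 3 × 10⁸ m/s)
f = c/λ = 5.837 × 10¹⁴ Hz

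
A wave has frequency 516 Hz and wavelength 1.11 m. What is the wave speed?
v = fλ = 572.8 m/s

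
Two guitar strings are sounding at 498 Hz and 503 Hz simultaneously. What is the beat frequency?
5 Hz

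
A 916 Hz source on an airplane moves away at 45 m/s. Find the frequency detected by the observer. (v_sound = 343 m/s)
f_obs = f·v/(v + v_s) = 809.8 Hz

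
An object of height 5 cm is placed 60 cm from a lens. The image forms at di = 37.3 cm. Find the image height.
hi = (-di/do) × ho = -3.108 cm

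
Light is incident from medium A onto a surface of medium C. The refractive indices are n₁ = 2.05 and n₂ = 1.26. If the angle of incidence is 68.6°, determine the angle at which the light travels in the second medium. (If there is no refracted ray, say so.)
sin θ₂ = (n₁/n₂)·sin θ₁ = 1.515 > 1, so there is no refracted ray — the light undergoes total internal reflection.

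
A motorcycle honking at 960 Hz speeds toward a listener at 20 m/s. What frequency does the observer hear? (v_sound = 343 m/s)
f_obs = f·v/(v − v_s) = 1019 Hz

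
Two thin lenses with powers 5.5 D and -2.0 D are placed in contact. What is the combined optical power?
P_total = P₁ + P₂ = 3.5 D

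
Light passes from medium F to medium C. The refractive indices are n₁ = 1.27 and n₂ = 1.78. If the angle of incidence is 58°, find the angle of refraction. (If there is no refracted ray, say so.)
sin θ₂ = (n₁/n₂)·sin θ₁ = 0.6051 → θ₂ = 37.23°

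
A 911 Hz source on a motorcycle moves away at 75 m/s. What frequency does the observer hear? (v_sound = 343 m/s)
f_obs = f·v/(v + v_s) = 747.5 Hz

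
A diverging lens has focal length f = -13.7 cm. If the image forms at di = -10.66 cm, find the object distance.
1/do = 1/f − 1/di → do = 48.04 cm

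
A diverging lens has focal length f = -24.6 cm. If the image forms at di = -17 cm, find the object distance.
1/do = 1/f − 1/di → do = 55.03 cm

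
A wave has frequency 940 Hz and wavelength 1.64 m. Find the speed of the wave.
v = fλ = 1542 m/s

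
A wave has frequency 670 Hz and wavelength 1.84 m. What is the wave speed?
v = fλ = 1233 m/s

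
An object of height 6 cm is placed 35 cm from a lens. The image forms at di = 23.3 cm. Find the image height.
hi = (-di/do) × ho = -3.994 cm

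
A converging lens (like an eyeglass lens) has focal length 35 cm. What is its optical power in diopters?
P = 1/f = 2.857 D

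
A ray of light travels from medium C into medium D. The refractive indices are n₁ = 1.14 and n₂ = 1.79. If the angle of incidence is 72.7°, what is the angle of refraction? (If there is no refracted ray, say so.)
sin θ₂ = (n₁/n₂)·sin θ₁ = 0.6081 → θ₂ = 37.45°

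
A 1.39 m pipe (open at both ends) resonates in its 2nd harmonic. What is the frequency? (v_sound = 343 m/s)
fₙ = nv/(2L) = 246.8 Hz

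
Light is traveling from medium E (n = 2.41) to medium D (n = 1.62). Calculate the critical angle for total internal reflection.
θc = arcsin(n₂/n₁) = 42.24°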